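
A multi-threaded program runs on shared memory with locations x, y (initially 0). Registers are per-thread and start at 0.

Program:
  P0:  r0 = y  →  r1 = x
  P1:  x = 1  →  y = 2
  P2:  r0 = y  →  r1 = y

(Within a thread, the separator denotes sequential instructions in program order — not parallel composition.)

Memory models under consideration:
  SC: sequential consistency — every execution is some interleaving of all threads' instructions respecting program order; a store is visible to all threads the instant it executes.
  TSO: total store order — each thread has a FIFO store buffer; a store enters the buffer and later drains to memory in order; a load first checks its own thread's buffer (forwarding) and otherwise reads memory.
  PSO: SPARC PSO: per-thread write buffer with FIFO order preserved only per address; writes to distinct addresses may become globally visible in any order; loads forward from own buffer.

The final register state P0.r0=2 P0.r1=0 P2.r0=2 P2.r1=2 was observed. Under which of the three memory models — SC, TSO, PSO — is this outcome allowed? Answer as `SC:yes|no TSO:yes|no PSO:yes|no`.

outcome vector order: (P0.r0,P0.r1,P2.r0,P2.r1)
under SC → (0,0,0,0); (0,0,0,2); (0,0,2,2); (0,1,0,0); (0,1,0,2); (0,1,2,2); (2,1,0,0); (2,1,0,2); (2,1,2,2)
under TSO → (0,0,0,0); (0,0,0,2); (0,0,2,2); (0,1,0,0); (0,1,0,2); (0,1,2,2); (2,1,0,0); (2,1,0,2); (2,1,2,2)
under PSO → (0,0,0,0); (0,0,0,2); (0,0,2,2); (0,1,0,0); (0,1,0,2); (0,1,2,2); (2,0,0,0); (2,0,0,2); (2,0,2,2); (2,1,0,0); (2,1,0,2); (2,1,2,2)
target (2,0,2,2) ∈ {PSO}

SC:no TSO:no PSO:yes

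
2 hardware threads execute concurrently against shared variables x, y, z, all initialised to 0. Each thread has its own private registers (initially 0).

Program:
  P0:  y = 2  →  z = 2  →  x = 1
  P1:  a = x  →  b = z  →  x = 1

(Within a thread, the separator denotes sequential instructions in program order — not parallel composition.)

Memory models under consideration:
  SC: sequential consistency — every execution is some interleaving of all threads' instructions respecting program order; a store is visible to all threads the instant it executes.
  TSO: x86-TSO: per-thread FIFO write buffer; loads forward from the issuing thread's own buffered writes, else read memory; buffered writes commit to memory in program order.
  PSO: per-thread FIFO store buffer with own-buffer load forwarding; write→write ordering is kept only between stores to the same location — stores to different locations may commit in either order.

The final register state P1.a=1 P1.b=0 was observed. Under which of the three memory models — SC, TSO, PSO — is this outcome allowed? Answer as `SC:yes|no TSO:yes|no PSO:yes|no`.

outcome vector order: (P1.a,P1.b)
SC: 3 outcomes — {0/0 0/2 1/2}
TSO: 3 outcomes — {0/0 0/2 1/2}
PSO: 4 outcomes — {0/0 0/2 1/0 1/2}
target 1/0 ∈ {PSO}

SC:no TSO:no PSO:yes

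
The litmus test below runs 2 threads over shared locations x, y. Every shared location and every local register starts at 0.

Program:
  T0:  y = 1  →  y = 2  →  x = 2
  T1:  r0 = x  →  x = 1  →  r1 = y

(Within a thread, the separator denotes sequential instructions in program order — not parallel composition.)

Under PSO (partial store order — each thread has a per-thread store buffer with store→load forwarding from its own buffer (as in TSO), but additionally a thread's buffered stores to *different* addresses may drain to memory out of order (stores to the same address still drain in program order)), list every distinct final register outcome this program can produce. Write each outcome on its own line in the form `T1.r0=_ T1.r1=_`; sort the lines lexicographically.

T1.r0=0 T1.r1=0
T1.r0=0 T1.r1=1
T1.r0=0 T1.r1=2
T1.r0=2 T1.r1=0
T1.r0=2 T1.r1=1
T1.r0=2 T1.r1=2

outcome vector order: (T1.r0,T1.r1)
|PSO outcomes| = 6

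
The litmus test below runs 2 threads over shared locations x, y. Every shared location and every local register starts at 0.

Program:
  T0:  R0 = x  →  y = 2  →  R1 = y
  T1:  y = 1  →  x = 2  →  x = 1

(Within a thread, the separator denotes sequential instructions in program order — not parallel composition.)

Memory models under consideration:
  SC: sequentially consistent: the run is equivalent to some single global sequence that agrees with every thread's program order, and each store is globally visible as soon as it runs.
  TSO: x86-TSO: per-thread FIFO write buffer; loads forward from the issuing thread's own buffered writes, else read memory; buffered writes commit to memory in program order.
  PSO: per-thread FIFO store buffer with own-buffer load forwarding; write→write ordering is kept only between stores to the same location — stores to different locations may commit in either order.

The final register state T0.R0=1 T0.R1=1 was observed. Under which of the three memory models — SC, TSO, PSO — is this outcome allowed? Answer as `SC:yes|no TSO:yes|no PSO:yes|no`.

SC:no TSO:no PSO:yes

outcome vector order: (T0.R0,T0.R1)
[SC] allowed = {(0,1) (0,2) (1,2) (2,2)}
[TSO] allowed = {(0,1) (0,2) (1,2) (2,2)}
[PSO] allowed = {(0,1) (0,2) (1,1) (1,2) (2,1) (2,2)}
target (1,1) ∈ {PSO}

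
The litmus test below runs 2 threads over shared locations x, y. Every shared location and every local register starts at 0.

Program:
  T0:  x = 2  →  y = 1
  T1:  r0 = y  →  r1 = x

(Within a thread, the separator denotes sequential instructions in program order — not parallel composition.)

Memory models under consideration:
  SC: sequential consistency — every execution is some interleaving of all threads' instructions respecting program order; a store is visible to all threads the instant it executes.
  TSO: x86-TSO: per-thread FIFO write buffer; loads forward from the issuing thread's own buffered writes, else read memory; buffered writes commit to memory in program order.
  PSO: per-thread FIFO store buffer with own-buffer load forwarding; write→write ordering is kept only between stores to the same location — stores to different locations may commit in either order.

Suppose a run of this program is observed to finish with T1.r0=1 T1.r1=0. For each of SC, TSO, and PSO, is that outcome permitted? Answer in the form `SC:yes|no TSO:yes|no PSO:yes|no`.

outcome vector order: (T1.r0,T1.r1)
[SC] allowed = {(0,0), (0,2), (1,2)}
[TSO] allowed = {(0,0), (0,2), (1,2)}
[PSO] allowed = {(0,0), (0,2), (1,0), (1,2)}
target (1,0) ∈ {PSO}

SC:no TSO:no PSO:yes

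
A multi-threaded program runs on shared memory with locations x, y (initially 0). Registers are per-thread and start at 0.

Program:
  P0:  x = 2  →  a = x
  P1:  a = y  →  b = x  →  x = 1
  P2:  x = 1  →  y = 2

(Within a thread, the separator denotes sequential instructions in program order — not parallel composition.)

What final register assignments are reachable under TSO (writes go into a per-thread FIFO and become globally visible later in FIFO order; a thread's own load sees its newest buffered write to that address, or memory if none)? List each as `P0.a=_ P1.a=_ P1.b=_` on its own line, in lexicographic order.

outcome vector order: (P0.a,P1.a,P1.b)
|TSO outcomes| = 10

P0.a=1 P1.a=0 P1.b=0
P0.a=1 P1.a=0 P1.b=1
P0.a=1 P1.a=0 P1.b=2
P0.a=1 P1.a=2 P1.b=1
P0.a=1 P1.a=2 P1.b=2
P0.a=2 P1.a=0 P1.b=0
P0.a=2 P1.a=0 P1.b=1
P0.a=2 P1.a=0 P1.b=2
P0.a=2 P1.a=2 P1.b=1
P0.a=2 P1.a=2 P1.b=2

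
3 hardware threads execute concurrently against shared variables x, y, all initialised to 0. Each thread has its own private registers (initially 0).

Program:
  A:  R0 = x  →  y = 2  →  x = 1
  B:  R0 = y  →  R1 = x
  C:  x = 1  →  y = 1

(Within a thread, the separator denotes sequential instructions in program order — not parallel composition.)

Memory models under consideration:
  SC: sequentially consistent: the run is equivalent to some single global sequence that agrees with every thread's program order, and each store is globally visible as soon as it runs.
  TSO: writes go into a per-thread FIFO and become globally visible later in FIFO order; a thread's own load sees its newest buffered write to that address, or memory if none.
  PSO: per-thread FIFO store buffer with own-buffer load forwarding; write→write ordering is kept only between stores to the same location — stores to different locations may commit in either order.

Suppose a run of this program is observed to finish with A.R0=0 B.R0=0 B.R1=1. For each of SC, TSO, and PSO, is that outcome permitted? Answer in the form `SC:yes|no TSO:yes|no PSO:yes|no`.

SC:yes TSO:yes PSO:yes

outcome vector order: (A.R0,B.R0,B.R1)
SC: 9 outcomes — {000, 001, 011, 020, 021, 100, 101, 111, 121}
TSO: 9 outcomes — {000, 001, 011, 020, 021, 100, 101, 111, 121}
PSO: 11 outcomes — {000, 001, 010, 011, 020, 021, 100, 101, 110, 111, 121}
target 001 ∈ {SC,TSO,PSO}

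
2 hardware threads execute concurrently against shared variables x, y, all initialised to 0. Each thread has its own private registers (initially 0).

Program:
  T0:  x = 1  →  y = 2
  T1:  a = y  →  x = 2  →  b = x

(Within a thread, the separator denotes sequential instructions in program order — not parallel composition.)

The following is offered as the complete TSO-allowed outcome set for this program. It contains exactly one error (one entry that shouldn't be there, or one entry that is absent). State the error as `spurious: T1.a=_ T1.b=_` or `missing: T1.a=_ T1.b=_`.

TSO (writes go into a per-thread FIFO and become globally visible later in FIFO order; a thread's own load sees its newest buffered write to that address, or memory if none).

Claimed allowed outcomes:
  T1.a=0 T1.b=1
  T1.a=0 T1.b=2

missing: T1.a=2 T1.b=2

outcome vector order: (T1.a,T1.b)
TSO (3): 01, 02, 22
TSO∖claimed = {22}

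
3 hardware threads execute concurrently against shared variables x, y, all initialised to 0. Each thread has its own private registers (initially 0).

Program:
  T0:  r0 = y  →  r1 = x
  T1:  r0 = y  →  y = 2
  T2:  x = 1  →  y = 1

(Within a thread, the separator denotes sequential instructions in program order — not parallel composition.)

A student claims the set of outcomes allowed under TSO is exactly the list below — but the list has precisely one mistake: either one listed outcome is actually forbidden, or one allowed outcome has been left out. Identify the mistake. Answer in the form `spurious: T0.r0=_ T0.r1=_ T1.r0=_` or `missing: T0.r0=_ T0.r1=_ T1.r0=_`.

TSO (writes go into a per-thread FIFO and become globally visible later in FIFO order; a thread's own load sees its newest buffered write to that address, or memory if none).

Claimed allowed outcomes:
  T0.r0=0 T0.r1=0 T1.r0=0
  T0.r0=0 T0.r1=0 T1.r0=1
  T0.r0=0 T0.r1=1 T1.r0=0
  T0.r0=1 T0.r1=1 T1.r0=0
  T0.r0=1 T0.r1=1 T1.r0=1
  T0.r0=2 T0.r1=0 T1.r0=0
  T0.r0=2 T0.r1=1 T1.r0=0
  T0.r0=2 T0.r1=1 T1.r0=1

outcome vector order: (T0.r0,T0.r1,T1.r0)
[TSO] allowed = {000; 001; 010; 011; 110; 111; 200; 210; 211}
TSO∖claimed = {011}

missing: T0.r0=0 T0.r1=1 T1.r0=1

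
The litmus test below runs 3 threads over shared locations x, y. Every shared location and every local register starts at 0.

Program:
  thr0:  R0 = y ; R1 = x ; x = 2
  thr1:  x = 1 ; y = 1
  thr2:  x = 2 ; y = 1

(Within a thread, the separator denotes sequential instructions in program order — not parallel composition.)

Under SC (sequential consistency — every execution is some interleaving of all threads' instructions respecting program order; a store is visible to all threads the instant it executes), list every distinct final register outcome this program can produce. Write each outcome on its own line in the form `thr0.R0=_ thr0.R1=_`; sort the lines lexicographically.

outcome vector order: (thr0.R0,thr0.R1)
|SC outcomes| = 5

thr0.R0=0 thr0.R1=0
thr0.R0=0 thr0.R1=1
thr0.R0=0 thr0.R1=2
thr0.R0=1 thr0.R1=1
thr0.R0=1 thr0.R1=2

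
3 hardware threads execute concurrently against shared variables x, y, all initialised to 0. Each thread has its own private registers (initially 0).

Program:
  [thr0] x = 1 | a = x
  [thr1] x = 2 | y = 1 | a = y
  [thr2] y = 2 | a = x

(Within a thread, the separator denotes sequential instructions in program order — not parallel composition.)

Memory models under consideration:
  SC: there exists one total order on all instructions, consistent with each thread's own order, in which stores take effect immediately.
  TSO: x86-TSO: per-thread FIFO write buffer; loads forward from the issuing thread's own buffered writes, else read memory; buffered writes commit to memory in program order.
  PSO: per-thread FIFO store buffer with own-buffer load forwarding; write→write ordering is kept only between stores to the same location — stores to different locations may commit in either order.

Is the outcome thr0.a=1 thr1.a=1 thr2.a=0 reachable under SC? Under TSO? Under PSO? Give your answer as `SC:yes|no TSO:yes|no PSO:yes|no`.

SC:yes TSO:yes PSO:yes

outcome vector order: (thr0.a,thr1.a,thr2.a)
[SC] allowed = {<1 1 0> <1 1 1> <1 1 2> <1 2 1> <1 2 2> <2 1 0> <2 1 1> <2 1 2> <2 2 2>}
[TSO] allowed = {<1 1 0> <1 1 1> <1 1 2> <1 2 0> <1 2 1> <1 2 2> <2 1 0> <2 1 1> <2 1 2> <2 2 0> <2 2 1> <2 2 2>}
[PSO] allowed = {<1 1 0> <1 1 1> <1 1 2> <1 2 0> <1 2 1> <1 2 2> <2 1 0> <2 1 1> <2 1 2> <2 2 0> <2 2 1> <2 2 2>}
target <1 1 0> ∈ {SC,TSO,PSO}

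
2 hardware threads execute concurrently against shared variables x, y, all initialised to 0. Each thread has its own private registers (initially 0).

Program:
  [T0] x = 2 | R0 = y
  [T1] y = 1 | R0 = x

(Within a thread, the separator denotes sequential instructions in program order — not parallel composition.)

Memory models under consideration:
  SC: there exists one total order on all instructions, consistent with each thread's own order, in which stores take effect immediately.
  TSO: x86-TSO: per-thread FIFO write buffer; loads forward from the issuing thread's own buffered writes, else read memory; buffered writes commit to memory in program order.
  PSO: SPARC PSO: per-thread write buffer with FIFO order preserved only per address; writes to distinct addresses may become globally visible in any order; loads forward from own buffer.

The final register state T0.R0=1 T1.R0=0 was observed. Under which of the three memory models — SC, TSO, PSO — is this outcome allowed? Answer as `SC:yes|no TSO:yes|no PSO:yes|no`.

SC:yes TSO:yes PSO:yes

outcome vector order: (T0.R0,T1.R0)
under SC → (0,2); (1,0); (1,2)
under TSO → (0,0); (0,2); (1,0); (1,2)
under PSO → (0,0); (0,2); (1,0); (1,2)
target (1,0) ∈ {SC,TSO,PSO}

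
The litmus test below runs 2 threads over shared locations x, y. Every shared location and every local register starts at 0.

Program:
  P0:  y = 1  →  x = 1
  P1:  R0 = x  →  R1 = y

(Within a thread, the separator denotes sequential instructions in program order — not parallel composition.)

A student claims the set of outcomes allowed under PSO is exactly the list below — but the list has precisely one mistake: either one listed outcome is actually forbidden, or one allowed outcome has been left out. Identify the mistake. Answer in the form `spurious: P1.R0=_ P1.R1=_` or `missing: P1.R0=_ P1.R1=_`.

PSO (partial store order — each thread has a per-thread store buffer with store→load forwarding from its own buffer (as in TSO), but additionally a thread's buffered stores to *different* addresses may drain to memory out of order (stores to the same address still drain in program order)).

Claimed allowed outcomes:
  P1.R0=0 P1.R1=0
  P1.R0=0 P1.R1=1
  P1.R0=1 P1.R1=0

outcome vector order: (P1.R0,P1.R1)
PSO (4): 00; 01; 10; 11
PSO∖claimed = {11}

missing: P1.R0=1 P1.R1=1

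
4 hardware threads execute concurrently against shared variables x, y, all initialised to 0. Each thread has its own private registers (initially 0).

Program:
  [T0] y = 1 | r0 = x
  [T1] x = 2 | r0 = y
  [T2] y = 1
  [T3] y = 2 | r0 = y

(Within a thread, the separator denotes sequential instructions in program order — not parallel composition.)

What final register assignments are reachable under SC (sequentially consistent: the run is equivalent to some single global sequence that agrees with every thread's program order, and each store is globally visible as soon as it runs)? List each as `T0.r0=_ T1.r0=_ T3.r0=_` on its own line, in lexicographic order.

T0.r0=0 T1.r0=1 T3.r0=1
T0.r0=0 T1.r0=1 T3.r0=2
T0.r0=0 T1.r0=2 T3.r0=1
T0.r0=0 T1.r0=2 T3.r0=2
T0.r0=2 T1.r0=0 T3.r0=1
T0.r0=2 T1.r0=0 T3.r0=2
T0.r0=2 T1.r0=1 T3.r0=1
T0.r0=2 T1.r0=1 T3.r0=2
T0.r0=2 T1.r0=2 T3.r0=1
T0.r0=2 T1.r0=2 T3.r0=2

outcome vector order: (T0.r0,T1.r0,T3.r0)
|SC outcomes| = 10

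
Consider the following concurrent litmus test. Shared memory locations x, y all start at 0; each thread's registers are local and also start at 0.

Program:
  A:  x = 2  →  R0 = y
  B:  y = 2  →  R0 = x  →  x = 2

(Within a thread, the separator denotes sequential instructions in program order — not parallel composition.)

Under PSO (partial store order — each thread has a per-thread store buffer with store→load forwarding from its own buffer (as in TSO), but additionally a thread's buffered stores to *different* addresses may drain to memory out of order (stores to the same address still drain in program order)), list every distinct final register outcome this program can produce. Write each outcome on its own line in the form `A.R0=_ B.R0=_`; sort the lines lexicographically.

outcome vector order: (A.R0,B.R0)
|PSO outcomes| = 4

A.R0=0 B.R0=0
A.R0=0 B.R0=2
A.R0=2 B.R0=0
A.R0=2 B.R0=2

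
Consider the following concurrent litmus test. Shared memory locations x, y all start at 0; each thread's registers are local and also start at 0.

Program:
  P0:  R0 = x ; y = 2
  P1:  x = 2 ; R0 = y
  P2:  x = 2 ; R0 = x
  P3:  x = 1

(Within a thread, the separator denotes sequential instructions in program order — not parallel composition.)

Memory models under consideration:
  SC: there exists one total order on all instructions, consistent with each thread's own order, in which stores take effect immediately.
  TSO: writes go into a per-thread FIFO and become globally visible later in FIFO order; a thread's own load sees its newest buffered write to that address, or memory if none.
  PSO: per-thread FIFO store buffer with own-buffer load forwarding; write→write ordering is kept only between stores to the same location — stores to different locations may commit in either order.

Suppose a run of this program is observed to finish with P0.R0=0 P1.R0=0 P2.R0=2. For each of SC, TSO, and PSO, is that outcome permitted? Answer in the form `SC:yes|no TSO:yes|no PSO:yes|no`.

outcome vector order: (P0.R0,P1.R0,P2.R0)
SC (12): (0,0,1); (0,0,2); (0,2,1); (0,2,2); (1,0,1); (1,0,2); (1,2,1); (1,2,2); (2,0,1); (2,0,2); (2,2,1); (2,2,2)
TSO (12): (0,0,1); (0,0,2); (0,2,1); (0,2,2); (1,0,1); (1,0,2); (1,2,1); (1,2,2); (2,0,1); (2,0,2); (2,2,1); (2,2,2)
PSO (12): (0,0,1); (0,0,2); (0,2,1); (0,2,2); (1,0,1); (1,0,2); (1,2,1); (1,2,2); (2,0,1); (2,0,2); (2,2,1); (2,2,2)
target (0,0,2) ∈ {SC,TSO,PSO}

SC:yes TSO:yes PSO:yes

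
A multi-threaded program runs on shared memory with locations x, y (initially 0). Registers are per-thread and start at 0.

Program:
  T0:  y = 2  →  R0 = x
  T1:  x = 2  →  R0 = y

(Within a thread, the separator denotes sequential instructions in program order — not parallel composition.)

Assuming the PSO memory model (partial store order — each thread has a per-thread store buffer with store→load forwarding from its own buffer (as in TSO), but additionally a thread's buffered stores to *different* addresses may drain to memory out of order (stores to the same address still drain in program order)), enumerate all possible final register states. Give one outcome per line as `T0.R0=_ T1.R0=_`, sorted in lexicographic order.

outcome vector order: (T0.R0,T1.R0)
|PSO outcomes| = 4

T0.R0=0 T1.R0=0
T0.R0=0 T1.R0=2
T0.R0=2 T1.R0=0
T0.R0=2 T1.R0=2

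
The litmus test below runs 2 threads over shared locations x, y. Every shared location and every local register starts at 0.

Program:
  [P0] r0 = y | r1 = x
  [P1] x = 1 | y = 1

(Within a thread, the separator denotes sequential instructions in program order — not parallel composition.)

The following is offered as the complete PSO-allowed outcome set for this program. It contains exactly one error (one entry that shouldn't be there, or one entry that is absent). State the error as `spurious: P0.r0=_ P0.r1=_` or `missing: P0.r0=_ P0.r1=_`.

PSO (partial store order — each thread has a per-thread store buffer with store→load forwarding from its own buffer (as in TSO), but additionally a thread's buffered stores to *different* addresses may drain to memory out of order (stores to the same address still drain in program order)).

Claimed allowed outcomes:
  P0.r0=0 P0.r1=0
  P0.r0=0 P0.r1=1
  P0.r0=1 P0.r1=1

outcome vector order: (P0.r0,P0.r1)
under PSO → (0,0), (0,1), (1,0), (1,1)
PSO∖claimed = {(1,0)}

missing: P0.r0=1 P0.r1=0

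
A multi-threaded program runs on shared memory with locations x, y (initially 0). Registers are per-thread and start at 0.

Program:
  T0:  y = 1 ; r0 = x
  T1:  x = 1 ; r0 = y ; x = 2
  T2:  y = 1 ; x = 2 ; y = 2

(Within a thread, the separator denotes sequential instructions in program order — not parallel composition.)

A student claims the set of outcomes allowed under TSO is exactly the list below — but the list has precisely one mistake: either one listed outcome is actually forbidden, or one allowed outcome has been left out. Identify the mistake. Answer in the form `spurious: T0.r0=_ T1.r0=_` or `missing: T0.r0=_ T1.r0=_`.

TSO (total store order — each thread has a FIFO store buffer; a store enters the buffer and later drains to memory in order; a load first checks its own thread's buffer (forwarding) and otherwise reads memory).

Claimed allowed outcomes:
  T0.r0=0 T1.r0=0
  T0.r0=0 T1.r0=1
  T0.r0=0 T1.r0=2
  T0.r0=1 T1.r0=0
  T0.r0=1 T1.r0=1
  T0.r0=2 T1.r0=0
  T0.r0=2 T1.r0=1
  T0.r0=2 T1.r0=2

missing: T0.r0=1 T1.r0=2

outcome vector order: (T0.r0,T1.r0)
under TSO → 00 01 02 10 11 12 20 21 22
TSO∖claimed = {12}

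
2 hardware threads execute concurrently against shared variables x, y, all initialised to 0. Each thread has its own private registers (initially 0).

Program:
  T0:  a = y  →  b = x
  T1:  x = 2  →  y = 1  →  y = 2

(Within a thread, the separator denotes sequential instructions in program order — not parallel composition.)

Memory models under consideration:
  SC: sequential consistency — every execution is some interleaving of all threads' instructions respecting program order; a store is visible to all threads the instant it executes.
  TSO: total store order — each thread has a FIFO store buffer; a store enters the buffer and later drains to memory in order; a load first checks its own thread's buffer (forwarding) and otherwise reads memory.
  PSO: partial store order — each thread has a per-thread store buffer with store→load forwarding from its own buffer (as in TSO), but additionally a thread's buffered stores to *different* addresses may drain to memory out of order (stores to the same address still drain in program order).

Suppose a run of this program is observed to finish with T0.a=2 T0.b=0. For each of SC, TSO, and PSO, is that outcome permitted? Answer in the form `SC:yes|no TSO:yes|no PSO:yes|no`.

outcome vector order: (T0.a,T0.b)
SC: 4 outcomes — {(0,0) (0,2) (1,2) (2,2)}
TSO: 4 outcomes — {(0,0) (0,2) (1,2) (2,2)}
PSO: 6 outcomes — {(0,0) (0,2) (1,0) (1,2) (2,0) (2,2)}
target (2,0) ∈ {PSO}

SC:no TSO:no PSO:yes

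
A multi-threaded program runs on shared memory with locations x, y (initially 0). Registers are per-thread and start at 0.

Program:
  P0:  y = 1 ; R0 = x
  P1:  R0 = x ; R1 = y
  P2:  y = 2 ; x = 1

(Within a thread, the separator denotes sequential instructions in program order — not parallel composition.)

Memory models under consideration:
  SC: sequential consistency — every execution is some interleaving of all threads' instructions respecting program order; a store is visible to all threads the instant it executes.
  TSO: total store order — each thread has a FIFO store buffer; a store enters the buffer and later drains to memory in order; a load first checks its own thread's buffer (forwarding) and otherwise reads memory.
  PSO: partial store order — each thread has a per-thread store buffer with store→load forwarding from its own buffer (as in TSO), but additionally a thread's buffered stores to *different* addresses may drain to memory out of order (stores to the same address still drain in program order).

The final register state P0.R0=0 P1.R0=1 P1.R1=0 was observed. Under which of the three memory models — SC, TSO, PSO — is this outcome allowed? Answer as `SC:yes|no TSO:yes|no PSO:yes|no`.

outcome vector order: (P0.R0,P1.R0,P1.R1)
under SC → (0,0,0); (0,0,1); (0,0,2); (0,1,1); (0,1,2); (1,0,0); (1,0,1); (1,0,2); (1,1,1); (1,1,2)
under TSO → (0,0,0); (0,0,1); (0,0,2); (0,1,1); (0,1,2); (1,0,0); (1,0,1); (1,0,2); (1,1,1); (1,1,2)
under PSO → (0,0,0); (0,0,1); (0,0,2); (0,1,0); (0,1,1); (0,1,2); (1,0,0); (1,0,1); (1,0,2); (1,1,0); (1,1,1); (1,1,2)
target (0,1,0) ∈ {PSO}

SC:no TSO:no PSO:yes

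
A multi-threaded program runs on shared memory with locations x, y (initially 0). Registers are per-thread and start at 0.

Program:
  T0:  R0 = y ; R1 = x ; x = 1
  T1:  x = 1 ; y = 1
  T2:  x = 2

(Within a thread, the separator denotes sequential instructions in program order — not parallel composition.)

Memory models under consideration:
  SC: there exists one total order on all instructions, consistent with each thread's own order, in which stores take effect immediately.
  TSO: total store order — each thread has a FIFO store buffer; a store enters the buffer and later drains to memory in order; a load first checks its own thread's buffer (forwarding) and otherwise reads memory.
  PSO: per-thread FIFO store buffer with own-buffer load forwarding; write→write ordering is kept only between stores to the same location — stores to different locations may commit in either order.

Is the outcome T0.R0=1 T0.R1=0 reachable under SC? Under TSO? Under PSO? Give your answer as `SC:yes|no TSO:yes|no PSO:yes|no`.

outcome vector order: (T0.R0,T0.R1)
SC (5): <0 0>; <0 1>; <0 2>; <1 1>; <1 2>
TSO (5): <0 0>; <0 1>; <0 2>; <1 1>; <1 2>
PSO (6): <0 0>; <0 1>; <0 2>; <1 0>; <1 1>; <1 2>
target <1 0> ∈ {PSO}

SC:no TSO:no PSO:yes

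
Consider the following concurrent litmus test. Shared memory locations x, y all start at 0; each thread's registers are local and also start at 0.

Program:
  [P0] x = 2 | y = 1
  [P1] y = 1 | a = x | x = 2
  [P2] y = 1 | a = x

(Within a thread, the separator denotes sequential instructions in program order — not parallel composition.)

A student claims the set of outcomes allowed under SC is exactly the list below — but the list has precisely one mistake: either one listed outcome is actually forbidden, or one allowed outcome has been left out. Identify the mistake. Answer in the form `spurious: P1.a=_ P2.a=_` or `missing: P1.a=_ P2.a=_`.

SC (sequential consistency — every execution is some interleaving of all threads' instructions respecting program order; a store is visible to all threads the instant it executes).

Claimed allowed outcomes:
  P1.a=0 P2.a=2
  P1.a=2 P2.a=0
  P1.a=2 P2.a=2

missing: P1.a=0 P2.a=0

outcome vector order: (P1.a,P2.a)
SC: 4 outcomes — {00; 02; 20; 22}
SC∖claimed = {00}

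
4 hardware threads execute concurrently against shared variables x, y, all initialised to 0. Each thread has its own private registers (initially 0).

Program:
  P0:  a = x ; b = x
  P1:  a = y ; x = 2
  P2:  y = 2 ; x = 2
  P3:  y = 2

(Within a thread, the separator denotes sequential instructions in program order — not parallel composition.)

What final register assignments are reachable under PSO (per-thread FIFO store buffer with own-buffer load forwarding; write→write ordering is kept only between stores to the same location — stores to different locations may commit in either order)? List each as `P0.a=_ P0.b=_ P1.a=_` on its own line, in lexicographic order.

outcome vector order: (P0.a,P0.b,P1.a)
|PSO outcomes| = 6

P0.a=0 P0.b=0 P1.a=0
P0.a=0 P0.b=0 P1.a=2
P0.a=0 P0.b=2 P1.a=0
P0.a=0 P0.b=2 P1.a=2
P0.a=2 P0.b=2 P1.a=0
P0.a=2 P0.b=2 P1.a=2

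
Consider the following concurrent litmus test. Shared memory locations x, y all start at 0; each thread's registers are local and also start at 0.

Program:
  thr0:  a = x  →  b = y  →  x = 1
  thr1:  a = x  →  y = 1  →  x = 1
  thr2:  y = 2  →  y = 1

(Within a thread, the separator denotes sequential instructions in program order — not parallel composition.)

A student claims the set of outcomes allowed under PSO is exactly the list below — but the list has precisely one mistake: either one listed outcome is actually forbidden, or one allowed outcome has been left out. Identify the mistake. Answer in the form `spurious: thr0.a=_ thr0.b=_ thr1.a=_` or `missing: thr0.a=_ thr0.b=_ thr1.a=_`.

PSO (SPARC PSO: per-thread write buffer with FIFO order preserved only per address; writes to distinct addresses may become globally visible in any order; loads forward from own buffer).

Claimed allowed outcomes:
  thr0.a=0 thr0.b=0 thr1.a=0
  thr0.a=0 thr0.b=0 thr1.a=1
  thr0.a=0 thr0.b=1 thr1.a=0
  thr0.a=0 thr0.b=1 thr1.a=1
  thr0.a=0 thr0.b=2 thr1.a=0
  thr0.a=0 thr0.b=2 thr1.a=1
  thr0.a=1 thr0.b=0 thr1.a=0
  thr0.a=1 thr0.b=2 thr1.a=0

outcome vector order: (thr0.a,thr0.b,thr1.a)
PSO (9): 000, 001, 010, 011, 020, 021, 100, 110, 120
PSO∖claimed = {110}

missing: thr0.a=1 thr0.b=1 thr1.a=0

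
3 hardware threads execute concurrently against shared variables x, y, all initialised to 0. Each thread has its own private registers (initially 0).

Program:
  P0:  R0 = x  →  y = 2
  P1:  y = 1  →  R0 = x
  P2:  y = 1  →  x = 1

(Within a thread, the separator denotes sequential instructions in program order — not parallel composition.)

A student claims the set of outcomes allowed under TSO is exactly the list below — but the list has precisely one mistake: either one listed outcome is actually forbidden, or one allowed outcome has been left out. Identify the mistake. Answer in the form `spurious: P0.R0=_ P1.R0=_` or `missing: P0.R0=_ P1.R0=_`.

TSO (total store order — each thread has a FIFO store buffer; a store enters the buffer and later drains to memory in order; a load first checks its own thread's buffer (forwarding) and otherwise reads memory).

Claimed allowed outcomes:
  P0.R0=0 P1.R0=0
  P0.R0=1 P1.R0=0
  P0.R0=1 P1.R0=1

missing: P0.R0=0 P1.R0=1

outcome vector order: (P0.R0,P1.R0)
TSO: 4 outcomes — {<0 0>; <0 1>; <1 0>; <1 1>}
TSO∖claimed = {<0 1>}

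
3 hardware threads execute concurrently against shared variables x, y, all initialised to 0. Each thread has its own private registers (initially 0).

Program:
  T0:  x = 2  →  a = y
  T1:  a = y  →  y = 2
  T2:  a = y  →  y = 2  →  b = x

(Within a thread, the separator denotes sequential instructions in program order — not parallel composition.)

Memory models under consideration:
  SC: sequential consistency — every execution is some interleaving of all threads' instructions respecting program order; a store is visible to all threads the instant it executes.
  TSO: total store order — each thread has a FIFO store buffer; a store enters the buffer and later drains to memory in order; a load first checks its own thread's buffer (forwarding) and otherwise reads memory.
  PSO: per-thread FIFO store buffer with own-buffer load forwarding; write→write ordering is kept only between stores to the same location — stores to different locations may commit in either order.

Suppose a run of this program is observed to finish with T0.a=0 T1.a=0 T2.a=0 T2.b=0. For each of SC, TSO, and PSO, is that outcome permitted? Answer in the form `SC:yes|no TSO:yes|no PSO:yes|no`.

SC:no TSO:yes PSO:yes

outcome vector order: (T0.a,T1.a,T2.a,T2.b)
SC: 9 outcomes — {0/0/0/2; 0/0/2/2; 0/2/0/2; 2/0/0/0; 2/0/0/2; 2/0/2/0; 2/0/2/2; 2/2/0/0; 2/2/0/2}
TSO: 12 outcomes — {0/0/0/0; 0/0/0/2; 0/0/2/0; 0/0/2/2; 0/2/0/0; 0/2/0/2; 2/0/0/0; 2/0/0/2; 2/0/2/0; 2/0/2/2; 2/2/0/0; 2/2/0/2}
PSO: 12 outcomes — {0/0/0/0; 0/0/0/2; 0/0/2/0; 0/0/2/2; 0/2/0/0; 0/2/0/2; 2/0/0/0; 2/0/0/2; 2/0/2/0; 2/0/2/2; 2/2/0/0; 2/2/0/2}
target 0/0/0/0 ∈ {TSO,PSO}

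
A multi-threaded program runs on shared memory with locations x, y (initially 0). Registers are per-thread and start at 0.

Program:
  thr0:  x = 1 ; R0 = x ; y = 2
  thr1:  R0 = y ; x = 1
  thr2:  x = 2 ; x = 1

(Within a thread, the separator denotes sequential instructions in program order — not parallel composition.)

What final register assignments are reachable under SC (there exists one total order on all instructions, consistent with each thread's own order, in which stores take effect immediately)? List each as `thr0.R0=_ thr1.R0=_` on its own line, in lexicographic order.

outcome vector order: (thr0.R0,thr1.R0)
|SC outcomes| = 4

thr0.R0=1 thr1.R0=0
thr0.R0=1 thr1.R0=2
thr0.R0=2 thr1.R0=0
thr0.R0=2 thr1.R0=2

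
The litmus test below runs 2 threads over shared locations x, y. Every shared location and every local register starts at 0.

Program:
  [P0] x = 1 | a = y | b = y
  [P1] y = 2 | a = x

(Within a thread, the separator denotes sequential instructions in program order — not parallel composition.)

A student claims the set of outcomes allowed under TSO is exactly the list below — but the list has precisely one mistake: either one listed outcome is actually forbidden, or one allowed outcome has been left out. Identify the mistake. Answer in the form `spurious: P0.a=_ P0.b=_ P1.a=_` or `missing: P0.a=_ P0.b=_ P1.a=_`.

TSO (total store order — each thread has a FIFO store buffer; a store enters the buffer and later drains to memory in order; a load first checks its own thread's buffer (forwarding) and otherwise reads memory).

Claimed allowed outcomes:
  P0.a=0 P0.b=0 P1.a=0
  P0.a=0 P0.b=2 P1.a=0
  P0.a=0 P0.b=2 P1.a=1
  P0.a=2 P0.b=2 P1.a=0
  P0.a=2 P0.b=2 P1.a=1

outcome vector order: (P0.a,P0.b,P1.a)
TSO (6): <0 0 0>; <0 0 1>; <0 2 0>; <0 2 1>; <2 2 0>; <2 2 1>
TSO∖claimed = {<0 0 1>}

missing: P0.a=0 P0.b=0 P1.a=1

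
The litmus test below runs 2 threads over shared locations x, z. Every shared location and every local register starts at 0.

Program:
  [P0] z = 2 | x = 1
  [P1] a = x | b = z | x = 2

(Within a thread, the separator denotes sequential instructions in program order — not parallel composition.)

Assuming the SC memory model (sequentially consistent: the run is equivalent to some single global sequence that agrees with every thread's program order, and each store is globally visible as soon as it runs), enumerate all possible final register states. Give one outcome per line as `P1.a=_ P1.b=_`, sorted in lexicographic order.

outcome vector order: (P1.a,P1.b)
|SC outcomes| = 3

P1.a=0 P1.b=0
P1.a=0 P1.b=2
P1.a=1 P1.b=2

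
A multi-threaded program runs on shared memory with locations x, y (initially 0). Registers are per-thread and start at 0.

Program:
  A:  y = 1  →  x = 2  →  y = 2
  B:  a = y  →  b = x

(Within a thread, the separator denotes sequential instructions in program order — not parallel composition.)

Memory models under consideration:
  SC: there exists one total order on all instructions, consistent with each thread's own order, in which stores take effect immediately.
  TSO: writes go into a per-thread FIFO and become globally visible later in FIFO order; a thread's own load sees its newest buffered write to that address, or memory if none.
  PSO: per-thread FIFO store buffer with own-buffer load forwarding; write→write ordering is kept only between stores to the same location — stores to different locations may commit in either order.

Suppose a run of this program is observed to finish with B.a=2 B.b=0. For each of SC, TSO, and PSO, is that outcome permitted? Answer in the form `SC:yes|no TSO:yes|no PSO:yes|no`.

outcome vector order: (B.a,B.b)
SC: 5 outcomes — {<0 0>, <0 2>, <1 0>, <1 2>, <2 2>}
TSO: 5 outcomes — {<0 0>, <0 2>, <1 0>, <1 2>, <2 2>}
PSO: 6 outcomes — {<0 0>, <0 2>, <1 0>, <1 2>, <2 0>, <2 2>}
target <2 0> ∈ {PSO}

SC:no TSO:no PSO:yes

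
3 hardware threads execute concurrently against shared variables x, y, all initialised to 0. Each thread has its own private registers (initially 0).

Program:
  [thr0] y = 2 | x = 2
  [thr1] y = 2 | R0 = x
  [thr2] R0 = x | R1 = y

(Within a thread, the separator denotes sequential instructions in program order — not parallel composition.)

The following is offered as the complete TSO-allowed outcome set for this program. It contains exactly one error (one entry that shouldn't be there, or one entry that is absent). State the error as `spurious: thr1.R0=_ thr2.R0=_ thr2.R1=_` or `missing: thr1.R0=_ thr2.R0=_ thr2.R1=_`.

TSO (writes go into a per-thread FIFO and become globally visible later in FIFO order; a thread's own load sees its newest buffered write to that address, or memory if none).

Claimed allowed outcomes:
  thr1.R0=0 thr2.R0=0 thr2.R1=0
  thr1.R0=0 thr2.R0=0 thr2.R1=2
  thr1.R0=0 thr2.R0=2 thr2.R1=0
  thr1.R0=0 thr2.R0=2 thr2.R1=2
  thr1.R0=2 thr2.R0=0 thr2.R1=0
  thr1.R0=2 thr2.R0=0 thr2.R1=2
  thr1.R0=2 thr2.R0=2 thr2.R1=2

outcome vector order: (thr1.R0,thr2.R0,thr2.R1)
[TSO] allowed = {0/0/0, 0/0/2, 0/2/2, 2/0/0, 2/0/2, 2/2/2}
claimed∖TSO = {0/2/0}

spurious: thr1.R0=0 thr2.R0=2 thr2.R1=0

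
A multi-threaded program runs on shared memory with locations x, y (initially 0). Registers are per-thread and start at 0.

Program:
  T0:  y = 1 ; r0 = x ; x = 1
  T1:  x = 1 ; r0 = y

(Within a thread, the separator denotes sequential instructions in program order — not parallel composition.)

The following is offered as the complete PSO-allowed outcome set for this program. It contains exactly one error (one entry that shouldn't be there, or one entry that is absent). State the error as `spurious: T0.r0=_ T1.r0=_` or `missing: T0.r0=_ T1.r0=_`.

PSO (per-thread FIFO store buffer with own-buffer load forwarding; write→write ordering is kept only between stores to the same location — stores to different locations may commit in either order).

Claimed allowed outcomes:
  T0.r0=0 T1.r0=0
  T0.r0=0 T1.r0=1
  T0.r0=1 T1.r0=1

missing: T0.r0=1 T1.r0=0

outcome vector order: (T0.r0,T1.r0)
PSO: 4 outcomes — {(0,0); (0,1); (1,0); (1,1)}
PSO∖claimed = {(1,0)}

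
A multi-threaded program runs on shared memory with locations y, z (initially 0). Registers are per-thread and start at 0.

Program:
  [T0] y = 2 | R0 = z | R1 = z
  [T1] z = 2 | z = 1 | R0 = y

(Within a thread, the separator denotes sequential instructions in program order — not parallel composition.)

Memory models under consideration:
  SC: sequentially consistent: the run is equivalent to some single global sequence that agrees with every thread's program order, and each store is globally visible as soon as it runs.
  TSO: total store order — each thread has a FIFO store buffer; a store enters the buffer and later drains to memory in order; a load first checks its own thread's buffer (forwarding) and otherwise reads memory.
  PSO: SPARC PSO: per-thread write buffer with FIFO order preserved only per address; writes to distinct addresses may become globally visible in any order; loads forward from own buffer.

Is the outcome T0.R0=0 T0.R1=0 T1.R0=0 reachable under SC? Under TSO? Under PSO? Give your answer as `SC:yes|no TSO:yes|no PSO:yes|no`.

SC:no TSO:yes PSO:yes

outcome vector order: (T0.R0,T0.R1,T1.R0)
under SC → 0/0/2 0/1/2 0/2/2 1/1/0 1/1/2 2/1/2 2/2/2
under TSO → 0/0/0 0/0/2 0/1/0 0/1/2 0/2/0 0/2/2 1/1/0 1/1/2 2/1/0 2/1/2 2/2/0 2/2/2
under PSO → 0/0/0 0/0/2 0/1/0 0/1/2 0/2/0 0/2/2 1/1/0 1/1/2 2/1/0 2/1/2 2/2/0 2/2/2
target 0/0/0 ∈ {TSO,PSO}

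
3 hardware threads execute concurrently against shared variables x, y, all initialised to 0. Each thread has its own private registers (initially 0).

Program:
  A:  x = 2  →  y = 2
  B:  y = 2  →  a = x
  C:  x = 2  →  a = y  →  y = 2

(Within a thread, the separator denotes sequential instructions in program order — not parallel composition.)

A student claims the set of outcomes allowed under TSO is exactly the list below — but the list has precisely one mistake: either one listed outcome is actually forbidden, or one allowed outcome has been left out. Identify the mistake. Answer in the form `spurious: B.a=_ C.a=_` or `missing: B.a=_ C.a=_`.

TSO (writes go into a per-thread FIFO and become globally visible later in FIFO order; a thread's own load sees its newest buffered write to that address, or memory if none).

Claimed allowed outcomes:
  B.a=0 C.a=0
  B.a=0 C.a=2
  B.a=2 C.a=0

outcome vector order: (B.a,C.a)
TSO: 4 outcomes — {(0,0), (0,2), (2,0), (2,2)}
TSO∖claimed = {(2,2)}

missing: B.a=2 C.a=2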